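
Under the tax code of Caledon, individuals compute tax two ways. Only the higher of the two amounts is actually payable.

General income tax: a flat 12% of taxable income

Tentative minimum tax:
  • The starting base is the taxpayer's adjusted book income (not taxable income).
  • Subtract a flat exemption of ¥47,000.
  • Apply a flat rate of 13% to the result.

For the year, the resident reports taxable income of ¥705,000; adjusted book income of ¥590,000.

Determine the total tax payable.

General income tax:
  ¥705,000 × 12% = ¥84,600

Tentative minimum tax:
  Base (adjusted book income): ¥590,000
  Less exemption ¥47,000 → base ¥543,000
  ¥543,000 × 13% = ¥70,590

¥84,600 > ¥70,590, so the general income tax governs.

¥84,600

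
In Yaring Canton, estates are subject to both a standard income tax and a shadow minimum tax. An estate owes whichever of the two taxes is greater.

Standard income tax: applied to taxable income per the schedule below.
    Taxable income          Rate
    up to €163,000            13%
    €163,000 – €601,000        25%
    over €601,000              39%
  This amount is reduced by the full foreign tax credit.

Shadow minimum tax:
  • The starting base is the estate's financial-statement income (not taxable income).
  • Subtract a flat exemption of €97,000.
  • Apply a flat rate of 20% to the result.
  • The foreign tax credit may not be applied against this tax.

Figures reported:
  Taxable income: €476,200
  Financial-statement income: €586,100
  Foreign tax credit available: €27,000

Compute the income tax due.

€97,820

Standard income tax:
  €163,000 × 13% = €21,190
  €313,200 × 25% = €78,300
  → €99,490
  Less foreign tax credit €27,000 → €72,490

Shadow minimum tax:
  Base (financial-statement income): €586,100
  Less exemption €97,000 → base €489,100
  €489,100 × 20% = €97,820

€97,820 > €72,490, so the shadow minimum tax is the binding amount.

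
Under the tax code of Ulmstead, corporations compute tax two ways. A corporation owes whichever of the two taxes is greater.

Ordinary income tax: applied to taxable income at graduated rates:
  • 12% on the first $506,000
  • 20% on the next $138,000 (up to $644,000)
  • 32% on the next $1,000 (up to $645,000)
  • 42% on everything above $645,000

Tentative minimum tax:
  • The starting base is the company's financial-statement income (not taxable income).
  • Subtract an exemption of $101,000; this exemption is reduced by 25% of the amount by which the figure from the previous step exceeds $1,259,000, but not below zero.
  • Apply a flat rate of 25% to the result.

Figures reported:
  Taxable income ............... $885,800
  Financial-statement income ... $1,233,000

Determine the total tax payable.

Tentative minimum tax:
  Base (financial-statement income): $1,233,000
  Exemption: $1,233,000 ≤ $1,259,000, so full $101,000 applies
  Base: $1,233,000 − $101,000 = $1,132,000
  $1,132,000 × 25% = $283,000

Ordinary income tax:
  $506,000 × 12% = $60,720
  $138,000 × 20% = $27,600
  $1,000 × 32% = $320
  $240,800 × 42% = $101,136
  → $189,776

$283,000 > $189,776, so the tentative minimum tax is the binding amount.

$283,000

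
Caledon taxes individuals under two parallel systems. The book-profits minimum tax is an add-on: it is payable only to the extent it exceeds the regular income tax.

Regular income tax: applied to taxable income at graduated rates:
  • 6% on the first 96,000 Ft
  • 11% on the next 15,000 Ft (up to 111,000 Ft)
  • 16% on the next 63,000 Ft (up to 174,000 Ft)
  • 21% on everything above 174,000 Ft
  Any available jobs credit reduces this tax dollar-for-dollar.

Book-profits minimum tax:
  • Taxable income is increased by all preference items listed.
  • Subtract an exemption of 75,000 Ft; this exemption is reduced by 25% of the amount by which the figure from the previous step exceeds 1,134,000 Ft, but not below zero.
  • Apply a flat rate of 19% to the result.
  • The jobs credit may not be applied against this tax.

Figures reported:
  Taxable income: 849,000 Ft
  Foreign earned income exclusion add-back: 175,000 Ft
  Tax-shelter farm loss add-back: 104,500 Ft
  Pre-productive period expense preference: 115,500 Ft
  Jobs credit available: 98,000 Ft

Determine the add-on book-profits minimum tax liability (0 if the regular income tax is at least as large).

166,095 Ft

Regular income tax:
  96,000 Ft × 6% = 5,760 Ft
  15,000 Ft × 11% = 1,650 Ft
  63,000 Ft × 16% = 10,080 Ft
  675,000 Ft × 21% = 141,750 Ft
  → 159,240 Ft
  Less jobs credit 98,000 Ft → 61,240 Ft

Book-profits minimum tax:
  Adjusted income: 849,000 Ft + 175,000 Ft + 104,500 Ft + 115,500 Ft = 1,244,000 Ft
  Exemption: 75,000 Ft − 25% × (1,244,000 Ft − 1,134,000 Ft) = 75,000 Ft − 27,500 Ft = 47,500 Ft
  Base: 1,244,000 Ft − 47,500 Ft = 1,196,500 Ft
  1,196,500 Ft × 19% = 227,335 Ft

Excess of book-profits minimum tax over regular income tax: 227,335 Ft − 61,240 Ft = 166,095 Ft.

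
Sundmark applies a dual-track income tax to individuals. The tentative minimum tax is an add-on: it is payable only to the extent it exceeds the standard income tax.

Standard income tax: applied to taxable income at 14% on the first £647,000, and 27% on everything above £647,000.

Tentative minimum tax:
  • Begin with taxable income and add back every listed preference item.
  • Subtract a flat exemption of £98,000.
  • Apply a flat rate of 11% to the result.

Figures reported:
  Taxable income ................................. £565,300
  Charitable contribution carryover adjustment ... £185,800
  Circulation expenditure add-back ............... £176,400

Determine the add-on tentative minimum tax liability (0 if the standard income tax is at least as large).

£12,103

Tentative minimum tax:
  Adjusted income: £565,300 + £185,800 + £176,400 = £927,500
  Less exemption £98,000 → base £829,500
  £829,500 × 11% = £91,245

Standard income tax:
  £565,300 × 14% = £79,142

Excess of tentative minimum tax over standard income tax: £91,245 − £79,142 = £12,103.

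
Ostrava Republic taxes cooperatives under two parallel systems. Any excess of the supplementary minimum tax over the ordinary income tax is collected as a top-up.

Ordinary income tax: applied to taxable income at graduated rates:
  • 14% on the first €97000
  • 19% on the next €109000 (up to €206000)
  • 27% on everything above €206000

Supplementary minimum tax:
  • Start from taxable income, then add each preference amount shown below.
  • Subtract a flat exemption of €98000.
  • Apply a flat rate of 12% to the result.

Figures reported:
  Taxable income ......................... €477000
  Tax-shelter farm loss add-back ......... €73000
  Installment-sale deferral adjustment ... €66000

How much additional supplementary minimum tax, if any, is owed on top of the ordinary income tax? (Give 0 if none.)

Ordinary income tax:
  €97000 × 14% = €13580
  €109000 × 19% = €20710
  €271000 × 27% = €73170
  → €107460

Supplementary minimum tax:
  Adjusted income: €477000 + €73000 + €66000 = €616000
  Less exemption €98000 → base €518000
  €518000 × 12% = €62160

€62160 ≤ €107460, so no add-on is due.

€0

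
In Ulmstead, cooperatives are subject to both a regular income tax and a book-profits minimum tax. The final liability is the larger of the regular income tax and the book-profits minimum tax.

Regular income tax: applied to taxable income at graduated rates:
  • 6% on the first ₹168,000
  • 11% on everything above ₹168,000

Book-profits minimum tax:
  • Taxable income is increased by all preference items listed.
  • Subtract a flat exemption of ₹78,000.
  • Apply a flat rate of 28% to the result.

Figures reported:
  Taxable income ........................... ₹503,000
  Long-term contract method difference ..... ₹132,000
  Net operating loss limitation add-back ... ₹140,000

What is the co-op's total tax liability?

Regular income tax:
  ₹168,000 × 6% = ₹10,080
  ₹335,000 × 11% = ₹36,850
  → ₹46,930

Book-profits minimum tax:
  Adjusted income: ₹503,000 + ₹132,000 + ₹140,000 = ₹775,000
  Less exemption ₹78,000 → base ₹697,000
  ₹697,000 × 28% = ₹195,160

₹195,160 > ₹46,930, so the book-profits minimum tax is the binding amount.

₹195,160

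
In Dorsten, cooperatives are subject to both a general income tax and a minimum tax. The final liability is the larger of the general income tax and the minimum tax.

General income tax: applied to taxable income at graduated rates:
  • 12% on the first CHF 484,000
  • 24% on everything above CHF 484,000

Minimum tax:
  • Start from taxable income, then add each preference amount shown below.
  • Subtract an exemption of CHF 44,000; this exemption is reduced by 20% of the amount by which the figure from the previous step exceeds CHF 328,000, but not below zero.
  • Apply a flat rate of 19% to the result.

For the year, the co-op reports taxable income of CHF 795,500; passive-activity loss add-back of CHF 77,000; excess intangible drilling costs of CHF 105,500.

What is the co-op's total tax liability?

Minimum tax:
  Adjusted income: CHF 795,500 + CHF 77,000 + CHF 105,500 = CHF 978,000
  Exemption: 20% × (CHF 978,000 − CHF 328,000) = CHF 130,000 ≥ CHF 44,000, so the exemption is fully phased out
  Base: CHF 978,000 − CHF 0 = CHF 978,000
  CHF 978,000 × 19% = CHF 185,820

General income tax:
  CHF 484,000 × 12% = CHF 58,080
  CHF 311,500 × 24% = CHF 74,760
  → CHF 132,840

CHF 185,820 > CHF 132,840, so the minimum tax is the binding amount.

CHF 185,820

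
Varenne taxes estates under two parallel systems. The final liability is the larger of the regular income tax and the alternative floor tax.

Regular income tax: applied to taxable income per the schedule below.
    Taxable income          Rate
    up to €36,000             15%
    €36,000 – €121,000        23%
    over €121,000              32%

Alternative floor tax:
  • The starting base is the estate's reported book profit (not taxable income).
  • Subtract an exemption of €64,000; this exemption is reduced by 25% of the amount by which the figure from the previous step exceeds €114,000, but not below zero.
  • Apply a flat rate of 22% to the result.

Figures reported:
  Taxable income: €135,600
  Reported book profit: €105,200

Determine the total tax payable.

€29,622

Alternative floor tax:
  Base (reported book profit): €105,200
  Exemption: €105,200 ≤ €114,000, so full €64,000 applies
  Base: €105,200 − €64,000 = €41,200
  €41,200 × 22% = €9,064

Regular income tax:
  €36,000 × 15% = €5,400
  €85,000 × 23% = €19,550
  €14,600 × 32% = €4,672
  → €29,622

€29,622 > €9,064, so the regular income tax governs.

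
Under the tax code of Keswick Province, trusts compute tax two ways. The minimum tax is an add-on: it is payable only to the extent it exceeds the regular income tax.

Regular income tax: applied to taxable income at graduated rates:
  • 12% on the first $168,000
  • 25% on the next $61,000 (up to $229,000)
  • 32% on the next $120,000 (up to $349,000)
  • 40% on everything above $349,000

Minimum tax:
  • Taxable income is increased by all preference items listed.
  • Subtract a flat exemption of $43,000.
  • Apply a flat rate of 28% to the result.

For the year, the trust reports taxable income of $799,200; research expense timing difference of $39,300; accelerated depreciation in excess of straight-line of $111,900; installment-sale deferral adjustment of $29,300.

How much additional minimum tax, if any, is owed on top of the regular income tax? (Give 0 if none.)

$8,386

Minimum tax:
  Adjusted income: $799,200 + $39,300 + $111,900 + $29,300 = $979,700
  Less exemption $43,000 → base $936,700
  $936,700 × 28% = $262,276

Regular income tax:
  $168,000 × 12% = $20,160
  $61,000 × 25% = $15,250
  $120,000 × 32% = $38,400
  $450,200 × 40% = $180,080
  → $253,890

Excess of minimum tax over regular income tax: $262,276 − $253,890 = $8,386.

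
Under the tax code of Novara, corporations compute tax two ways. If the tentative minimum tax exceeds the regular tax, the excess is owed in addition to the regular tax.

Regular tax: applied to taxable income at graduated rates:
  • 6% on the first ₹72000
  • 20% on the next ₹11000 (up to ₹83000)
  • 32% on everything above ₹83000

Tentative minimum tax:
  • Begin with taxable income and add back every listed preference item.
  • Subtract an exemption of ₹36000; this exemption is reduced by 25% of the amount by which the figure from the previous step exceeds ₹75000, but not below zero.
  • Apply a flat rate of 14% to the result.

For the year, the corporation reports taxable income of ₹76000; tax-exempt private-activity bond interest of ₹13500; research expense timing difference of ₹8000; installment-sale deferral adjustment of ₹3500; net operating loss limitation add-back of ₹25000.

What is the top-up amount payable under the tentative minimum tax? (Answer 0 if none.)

₹9265

Tentative minimum tax:
  Adjusted income: ₹76000 + ₹13500 + ₹8000 + ₹3500 + ₹25000 = ₹126000
  Exemption: ₹36000 − 25% × (₹126000 − ₹75000) = ₹36000 − ₹12750 = ₹23250
  Base: ₹126000 − ₹23250 = ₹102750
  ₹102750 × 14% = ₹14385

Regular tax:
  ₹72000 × 6% = ₹4320
  ₹4000 × 20% = ₹800
  → ₹5120

Excess of tentative minimum tax over regular tax: ₹14385 − ₹5120 = ₹9265.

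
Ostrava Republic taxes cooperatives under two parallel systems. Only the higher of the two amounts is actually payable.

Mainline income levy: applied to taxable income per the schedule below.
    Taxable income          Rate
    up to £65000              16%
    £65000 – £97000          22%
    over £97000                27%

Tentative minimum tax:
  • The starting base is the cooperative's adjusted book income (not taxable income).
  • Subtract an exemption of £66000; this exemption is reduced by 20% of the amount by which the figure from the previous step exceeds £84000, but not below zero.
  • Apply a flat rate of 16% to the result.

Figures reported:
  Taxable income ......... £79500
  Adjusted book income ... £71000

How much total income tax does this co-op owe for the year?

£13590

Tentative minimum tax:
  Base (adjusted book income): £71000
  Exemption: £71000 ≤ £84000, so full £66000 applies
  Base: £71000 − £66000 = £5000
  £5000 × 16% = £800

Mainline income levy:
  £65000 × 16% = £10400
  £14500 × 22% = £3190
  → £13590

£13590 > £800, so the mainline income levy governs.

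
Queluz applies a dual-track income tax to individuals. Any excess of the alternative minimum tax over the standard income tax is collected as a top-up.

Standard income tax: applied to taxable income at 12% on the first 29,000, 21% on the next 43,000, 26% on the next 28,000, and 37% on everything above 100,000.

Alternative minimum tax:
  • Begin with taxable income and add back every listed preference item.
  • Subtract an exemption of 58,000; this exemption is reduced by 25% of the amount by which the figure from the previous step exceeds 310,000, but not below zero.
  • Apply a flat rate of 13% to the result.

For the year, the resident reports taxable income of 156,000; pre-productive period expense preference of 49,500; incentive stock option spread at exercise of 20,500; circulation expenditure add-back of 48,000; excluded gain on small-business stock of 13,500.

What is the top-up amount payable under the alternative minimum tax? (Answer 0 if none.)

Alternative minimum tax:
  Adjusted income: 156,000 + 49,500 + 20,500 + 48,000 + 13,500 = 287,500
  Exemption: 287,500 ≤ 310,000, so full 58,000 applies
  Base: 287,500 − 58,000 = 229,500
  229,500 × 13% = 29,835

Standard income tax:
  29,000 × 12% = 3,480
  43,000 × 21% = 9,030
  28,000 × 26% = 7,280
  56,000 × 37% = 20,720
  → 40,510

29,835 ≤ 40,510, so no add-on is due.

0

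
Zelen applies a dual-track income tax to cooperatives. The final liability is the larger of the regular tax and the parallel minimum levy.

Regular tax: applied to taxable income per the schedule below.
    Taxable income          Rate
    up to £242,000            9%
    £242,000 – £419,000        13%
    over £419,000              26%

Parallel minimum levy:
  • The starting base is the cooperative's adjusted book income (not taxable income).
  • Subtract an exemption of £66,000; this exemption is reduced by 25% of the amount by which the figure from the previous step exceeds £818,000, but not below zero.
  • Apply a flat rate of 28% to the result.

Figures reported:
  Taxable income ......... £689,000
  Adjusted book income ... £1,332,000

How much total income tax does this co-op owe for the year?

Regular tax:
  £242,000 × 9% = £21,780
  £177,000 × 13% = £23,010
  £270,000 × 26% = £70,200
  → £114,990

Parallel minimum levy:
  Base (adjusted book income): £1,332,000
  Exemption: 25% × (£1,332,000 − £818,000) = £128,500 ≥ £66,000, so the exemption is fully phased out
  Base: £1,332,000 − £0 = £1,332,000
  £1,332,000 × 28% = £372,960

£372,960 > £114,990, so the parallel minimum levy is the binding amount.

£372,960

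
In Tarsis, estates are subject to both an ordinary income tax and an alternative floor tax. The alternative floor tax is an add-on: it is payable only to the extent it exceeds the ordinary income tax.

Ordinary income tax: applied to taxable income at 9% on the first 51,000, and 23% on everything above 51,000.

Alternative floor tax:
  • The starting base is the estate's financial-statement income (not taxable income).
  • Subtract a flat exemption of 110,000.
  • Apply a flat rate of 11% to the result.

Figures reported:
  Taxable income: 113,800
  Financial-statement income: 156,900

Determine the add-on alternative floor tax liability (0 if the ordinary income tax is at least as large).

0

Alternative floor tax:
  Base (financial-statement income): 156,900
  Less exemption 110,000 → base 46,900
  46,900 × 11% = 5,159

Ordinary income tax:
  51,000 × 9% = 4,590
  62,800 × 23% = 14,444
  → 19,034

5,159 ≤ 19,034, so no add-on is due.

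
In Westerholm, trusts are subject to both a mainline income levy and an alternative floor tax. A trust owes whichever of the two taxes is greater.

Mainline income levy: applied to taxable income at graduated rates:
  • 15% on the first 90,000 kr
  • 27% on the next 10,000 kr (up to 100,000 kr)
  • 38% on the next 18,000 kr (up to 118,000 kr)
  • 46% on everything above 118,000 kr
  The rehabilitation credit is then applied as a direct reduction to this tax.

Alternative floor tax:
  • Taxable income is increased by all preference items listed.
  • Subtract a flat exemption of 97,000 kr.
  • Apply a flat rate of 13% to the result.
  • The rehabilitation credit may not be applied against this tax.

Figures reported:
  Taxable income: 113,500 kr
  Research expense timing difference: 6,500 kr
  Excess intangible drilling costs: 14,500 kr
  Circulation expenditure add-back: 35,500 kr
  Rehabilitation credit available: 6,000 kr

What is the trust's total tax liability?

Alternative floor tax:
  Adjusted income: 113,500 kr + 6,500 kr + 14,500 kr + 35,500 kr = 170,000 kr
  Less exemption 97,000 kr → base 73,000 kr
  73,000 kr × 13% = 9,490 kr

Mainline income levy:
  90,000 kr × 15% = 13,500 kr
  10,000 kr × 27% = 2,700 kr
  13,500 kr × 38% = 5,130 kr
  → 21,330 kr
  Less rehabilitation credit 6,000 kr → 15,330 kr

15,330 kr > 9,490 kr, so the mainline income levy governs.

15,330 kr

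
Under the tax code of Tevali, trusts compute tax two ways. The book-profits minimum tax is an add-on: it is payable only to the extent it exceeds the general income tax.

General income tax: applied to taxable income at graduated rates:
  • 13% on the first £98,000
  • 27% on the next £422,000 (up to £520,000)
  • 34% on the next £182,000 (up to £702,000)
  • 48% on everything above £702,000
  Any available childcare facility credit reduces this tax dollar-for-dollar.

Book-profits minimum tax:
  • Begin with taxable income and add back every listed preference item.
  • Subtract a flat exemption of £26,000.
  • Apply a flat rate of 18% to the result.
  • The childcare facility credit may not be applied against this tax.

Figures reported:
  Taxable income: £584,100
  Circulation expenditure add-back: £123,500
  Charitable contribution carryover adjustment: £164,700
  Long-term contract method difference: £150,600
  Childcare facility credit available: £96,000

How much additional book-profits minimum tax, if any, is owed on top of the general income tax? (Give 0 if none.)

£126,968

Book-profits minimum tax:
  Adjusted income: £584,100 + £123,500 + £164,700 + £150,600 = £1,022,900
  Less exemption £26,000 → base £996,900
  £996,900 × 18% = £179,442

General income tax:
  £98,000 × 13% = £12,740
  £422,000 × 27% = £113,940
  £64,100 × 34% = £21,794
  → £148,474
  Less childcare facility credit £96,000 → £52,474

Excess of book-profits minimum tax over general income tax: £179,442 − £52,474 = £126,968.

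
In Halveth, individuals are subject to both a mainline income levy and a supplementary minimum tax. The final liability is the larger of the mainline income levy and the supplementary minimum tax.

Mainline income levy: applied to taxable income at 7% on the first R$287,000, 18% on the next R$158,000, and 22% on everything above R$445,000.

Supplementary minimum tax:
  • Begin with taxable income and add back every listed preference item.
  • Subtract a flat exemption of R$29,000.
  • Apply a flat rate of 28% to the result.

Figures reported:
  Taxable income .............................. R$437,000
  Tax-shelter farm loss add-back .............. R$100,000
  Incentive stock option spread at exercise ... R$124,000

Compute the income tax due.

R$176,960

Supplementary minimum tax:
  Adjusted income: R$437,000 + R$100,000 + R$124,000 = R$661,000
  Less exemption R$29,000 → base R$632,000
  R$632,000 × 28% = R$176,960

Mainline income levy:
  R$287,000 × 7% = R$20,090
  R$150,000 × 18% = R$27,000
  → R$47,090

R$176,960 > R$47,090, so the supplementary minimum tax is the binding amount.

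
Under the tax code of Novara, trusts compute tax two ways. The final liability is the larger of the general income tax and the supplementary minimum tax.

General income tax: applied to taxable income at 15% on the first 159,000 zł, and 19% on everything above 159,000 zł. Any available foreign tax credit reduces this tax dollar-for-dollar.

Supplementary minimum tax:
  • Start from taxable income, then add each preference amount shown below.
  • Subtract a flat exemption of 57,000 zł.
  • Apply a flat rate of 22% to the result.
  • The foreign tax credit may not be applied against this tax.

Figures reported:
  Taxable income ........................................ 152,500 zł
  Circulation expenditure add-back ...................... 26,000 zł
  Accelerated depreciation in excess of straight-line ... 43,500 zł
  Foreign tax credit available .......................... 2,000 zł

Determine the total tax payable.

36,300 zł

Supplementary minimum tax:
  Adjusted income: 152,500 zł + 26,000 zł + 43,500 zł = 222,000 zł
  Less exemption 57,000 zł → base 165,000 zł
  165,000 zł × 22% = 36,300 zł

General income tax:
  152,500 zł × 15% = 22,875 zł
  Less foreign tax credit 2,000 zł → 20,875 zł

36,300 zł > 20,875 zł, so the supplementary minimum tax is the binding amount.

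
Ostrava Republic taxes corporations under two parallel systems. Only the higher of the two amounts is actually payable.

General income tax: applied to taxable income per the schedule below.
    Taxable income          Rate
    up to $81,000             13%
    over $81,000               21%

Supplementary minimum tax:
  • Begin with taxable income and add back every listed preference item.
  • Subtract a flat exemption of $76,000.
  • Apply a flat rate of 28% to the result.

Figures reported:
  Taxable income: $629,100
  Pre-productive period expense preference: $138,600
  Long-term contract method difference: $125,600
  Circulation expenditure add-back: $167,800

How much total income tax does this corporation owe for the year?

$275,828

Supplementary minimum tax:
  Adjusted income: $629,100 + $138,600 + $125,600 + $167,800 = $1,061,100
  Less exemption $76,000 → base $985,100
  $985,100 × 28% = $275,828

General income tax:
  $81,000 × 13% = $10,530
  $548,100 × 21% = $115,101
  → $125,631

$275,828 > $125,631, so the supplementary minimum tax is the binding amount.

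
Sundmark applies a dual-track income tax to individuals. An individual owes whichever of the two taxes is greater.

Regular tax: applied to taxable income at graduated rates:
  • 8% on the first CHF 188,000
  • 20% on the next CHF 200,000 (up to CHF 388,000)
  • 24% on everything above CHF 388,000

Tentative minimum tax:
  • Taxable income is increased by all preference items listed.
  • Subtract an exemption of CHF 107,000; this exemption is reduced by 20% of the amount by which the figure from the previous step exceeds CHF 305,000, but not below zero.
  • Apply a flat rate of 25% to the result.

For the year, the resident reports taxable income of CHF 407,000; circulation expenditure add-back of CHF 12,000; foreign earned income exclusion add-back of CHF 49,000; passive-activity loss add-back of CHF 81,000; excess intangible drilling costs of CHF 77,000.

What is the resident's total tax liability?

CHF 145,800

Tentative minimum tax:
  Adjusted income: CHF 407,000 + CHF 12,000 + CHF 49,000 + CHF 81,000 + CHF 77,000 = CHF 626,000
  Exemption: CHF 107,000 − 20% × (CHF 626,000 − CHF 305,000) = CHF 107,000 − CHF 64,200 = CHF 42,800
  Base: CHF 626,000 − CHF 42,800 = CHF 583,200
  CHF 583,200 × 25% = CHF 145,800

Regular tax:
  CHF 188,000 × 8% = CHF 15,040
  CHF 200,000 × 20% = CHF 40,000
  CHF 19,000 × 24% = CHF 4,560
  → CHF 59,600

CHF 145,800 > CHF 59,600, so the tentative minimum tax is the binding amount.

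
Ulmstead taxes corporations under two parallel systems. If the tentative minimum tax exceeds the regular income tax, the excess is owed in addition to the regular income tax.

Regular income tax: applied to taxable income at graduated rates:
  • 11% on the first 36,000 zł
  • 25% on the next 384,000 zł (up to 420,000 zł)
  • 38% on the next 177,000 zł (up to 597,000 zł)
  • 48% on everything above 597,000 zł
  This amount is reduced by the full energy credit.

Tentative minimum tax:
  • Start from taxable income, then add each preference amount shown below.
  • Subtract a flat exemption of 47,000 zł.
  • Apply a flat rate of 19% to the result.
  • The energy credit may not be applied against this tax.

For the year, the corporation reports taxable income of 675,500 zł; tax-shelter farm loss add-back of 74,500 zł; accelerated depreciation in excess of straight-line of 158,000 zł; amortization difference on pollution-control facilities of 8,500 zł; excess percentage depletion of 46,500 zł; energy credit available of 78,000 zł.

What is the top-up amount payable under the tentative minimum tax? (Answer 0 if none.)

Regular income tax:
  36,000 zł × 11% = 3,960 zł
  384,000 zł × 25% = 96,000 zł
  177,000 zł × 38% = 67,260 zł
  78,500 zł × 48% = 37,680 zł
  → 204,900 zł
  Less energy credit 78,000 zł → 126,900 zł

Tentative minimum tax:
  Adjusted income: 675,500 zł + 74,500 zł + 158,000 zł + 8,500 zł + 46,500 zł = 963,000 zł
  Less exemption 47,000 zł → base 916,000 zł
  916,000 zł × 19% = 174,040 zł

Excess of tentative minimum tax over regular income tax: 174,040 zł − 126,900 zł = 47,140 zł.

47,140 zł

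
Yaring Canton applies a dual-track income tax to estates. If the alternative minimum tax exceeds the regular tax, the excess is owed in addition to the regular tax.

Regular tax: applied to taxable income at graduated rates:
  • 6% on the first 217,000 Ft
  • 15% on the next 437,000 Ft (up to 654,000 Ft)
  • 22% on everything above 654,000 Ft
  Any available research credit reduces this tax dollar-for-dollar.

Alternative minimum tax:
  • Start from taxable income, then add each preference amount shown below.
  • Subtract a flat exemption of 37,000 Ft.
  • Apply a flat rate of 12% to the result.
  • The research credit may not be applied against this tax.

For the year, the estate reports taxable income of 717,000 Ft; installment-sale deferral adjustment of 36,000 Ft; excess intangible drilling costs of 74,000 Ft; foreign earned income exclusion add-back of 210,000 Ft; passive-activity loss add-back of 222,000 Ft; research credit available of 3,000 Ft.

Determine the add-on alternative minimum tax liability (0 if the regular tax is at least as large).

Regular tax:
  217,000 Ft × 6% = 13,020 Ft
  437,000 Ft × 15% = 65,550 Ft
  63,000 Ft × 22% = 13,860 Ft
  → 92,430 Ft
  Less research credit 3,000 Ft → 89,430 Ft

Alternative minimum tax:
  Adjusted income: 717,000 Ft + 36,000 Ft + 74,000 Ft + 210,000 Ft + 222,000 Ft = 1,259,000 Ft
  Less exemption 37,000 Ft → base 1,222,000 Ft
  1,222,000 Ft × 12% = 146,640 Ft

Excess of alternative minimum tax over regular tax: 146,640 Ft − 89,430 Ft = 57,210 Ft.

57,210 Ft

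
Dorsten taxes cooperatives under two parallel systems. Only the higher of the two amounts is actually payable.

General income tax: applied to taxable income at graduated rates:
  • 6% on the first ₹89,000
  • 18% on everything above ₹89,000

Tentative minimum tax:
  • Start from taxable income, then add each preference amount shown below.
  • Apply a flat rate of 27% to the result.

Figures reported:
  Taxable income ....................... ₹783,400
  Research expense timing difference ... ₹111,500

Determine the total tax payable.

₹241,623

Tentative minimum tax:
  Adjusted income: ₹783,400 + ₹111,500 = ₹894,900
  ₹894,900 × 27% = ₹241,623

General income tax:
  ₹89,000 × 6% = ₹5,340
  ₹694,400 × 18% = ₹124,992
  → ₹130,332

₹241,623 > ₹130,332, so the tentative minimum tax is the binding amount.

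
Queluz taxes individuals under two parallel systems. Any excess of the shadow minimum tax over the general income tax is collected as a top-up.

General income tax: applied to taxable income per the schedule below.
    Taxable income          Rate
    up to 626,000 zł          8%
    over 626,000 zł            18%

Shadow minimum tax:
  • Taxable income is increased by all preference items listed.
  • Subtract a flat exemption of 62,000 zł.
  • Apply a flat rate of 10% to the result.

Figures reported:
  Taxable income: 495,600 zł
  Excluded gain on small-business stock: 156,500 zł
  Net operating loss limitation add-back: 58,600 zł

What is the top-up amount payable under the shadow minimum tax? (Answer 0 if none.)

General income tax:
  495,600 zł × 8% = 39,648 zł

Shadow minimum tax:
  Adjusted income: 495,600 zł + 156,500 zł + 58,600 zł = 710,700 zł
  Less exemption 62,000 zł → base 648,700 zł
  648,700 zł × 10% = 64,870 zł

Excess of shadow minimum tax over general income tax: 64,870 zł − 39,648 zł = 25,222 zł.

25,222 zł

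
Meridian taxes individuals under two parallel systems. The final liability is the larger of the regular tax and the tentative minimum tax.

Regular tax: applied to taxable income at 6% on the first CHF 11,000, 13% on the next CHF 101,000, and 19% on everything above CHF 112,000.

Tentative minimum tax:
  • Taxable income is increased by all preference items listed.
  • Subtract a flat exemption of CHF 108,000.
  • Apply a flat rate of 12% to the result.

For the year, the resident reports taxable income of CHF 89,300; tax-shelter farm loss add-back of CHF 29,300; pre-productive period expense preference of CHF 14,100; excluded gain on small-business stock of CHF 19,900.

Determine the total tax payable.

Regular tax:
  CHF 11,000 × 6% = CHF 660
  CHF 78,300 × 13% = CHF 10,179
  → CHF 10,839

Tentative minimum tax:
  Adjusted income: CHF 89,300 + CHF 29,300 + CHF 14,100 + CHF 19,900 = CHF 152,600
  Less exemption CHF 108,000 → base CHF 44,600
  CHF 44,600 × 12% = CHF 5,352

CHF 10,839 > CHF 5,352, so the regular tax governs.

CHF 10,839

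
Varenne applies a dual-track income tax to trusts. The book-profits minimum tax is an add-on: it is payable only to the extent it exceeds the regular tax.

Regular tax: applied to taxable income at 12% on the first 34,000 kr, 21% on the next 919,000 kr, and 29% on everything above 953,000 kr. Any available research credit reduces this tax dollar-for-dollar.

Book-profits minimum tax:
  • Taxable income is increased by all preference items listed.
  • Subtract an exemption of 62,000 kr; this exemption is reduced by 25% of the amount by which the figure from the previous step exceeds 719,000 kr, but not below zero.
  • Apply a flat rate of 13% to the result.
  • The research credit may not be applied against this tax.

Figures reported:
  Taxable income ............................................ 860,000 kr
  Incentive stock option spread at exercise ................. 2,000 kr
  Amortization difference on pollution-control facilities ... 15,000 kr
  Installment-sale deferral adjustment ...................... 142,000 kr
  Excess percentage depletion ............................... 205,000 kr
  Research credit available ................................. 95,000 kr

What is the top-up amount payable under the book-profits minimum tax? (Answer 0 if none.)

Regular tax:
  34,000 kr × 12% = 4,080 kr
  826,000 kr × 21% = 173,460 kr
  → 177,540 kr
  Less research credit 95,000 kr → 82,540 kr

Book-profits minimum tax:
  Adjusted income: 860,000 kr + 2,000 kr + 15,000 kr + 142,000 kr + 205,000 kr = 1,224,000 kr
  Exemption: 25% × (1,224,000 kr − 719,000 kr) = 126,250 kr ≥ 62,000 kr, so the exemption is fully phased out
  Base: 1,224,000 kr − 0 kr = 1,224,000 kr
  1,224,000 kr × 13% = 159,120 kr

Excess of book-profits minimum tax over regular tax: 159,120 kr − 82,540 kr = 76,580 kr.

76,580 kr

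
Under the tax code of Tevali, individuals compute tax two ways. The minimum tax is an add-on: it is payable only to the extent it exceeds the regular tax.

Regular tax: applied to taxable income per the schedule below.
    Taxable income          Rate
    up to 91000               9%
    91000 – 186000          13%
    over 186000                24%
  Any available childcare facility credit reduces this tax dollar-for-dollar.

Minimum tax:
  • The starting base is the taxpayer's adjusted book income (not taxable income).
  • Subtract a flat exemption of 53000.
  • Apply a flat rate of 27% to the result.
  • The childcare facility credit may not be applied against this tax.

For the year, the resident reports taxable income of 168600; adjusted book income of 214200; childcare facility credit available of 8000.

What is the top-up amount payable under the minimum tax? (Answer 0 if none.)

33246

Regular tax:
  91000 × 9% = 8190
  77600 × 13% = 10088
  → 18278
  Less childcare facility credit 8000 → 10278

Minimum tax:
  Base (adjusted book income): 214200
  Less exemption 53000 → base 161200
  161200 × 27% = 43524

Excess of minimum tax over regular tax: 43524 − 10278 = 33246.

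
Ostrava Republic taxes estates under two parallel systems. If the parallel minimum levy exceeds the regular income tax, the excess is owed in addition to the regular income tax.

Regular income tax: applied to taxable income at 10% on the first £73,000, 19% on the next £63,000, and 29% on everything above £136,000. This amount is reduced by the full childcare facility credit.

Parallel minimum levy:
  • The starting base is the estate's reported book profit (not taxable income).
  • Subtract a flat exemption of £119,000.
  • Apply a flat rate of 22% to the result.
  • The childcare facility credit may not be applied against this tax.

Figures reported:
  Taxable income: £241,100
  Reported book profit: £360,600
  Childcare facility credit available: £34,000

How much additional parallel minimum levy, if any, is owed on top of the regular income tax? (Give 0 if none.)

£37,403

Parallel minimum levy:
  Base (reported book profit): £360,600
  Less exemption £119,000 → base £241,600
  £241,600 × 22% = £53,152

Regular income tax:
  £73,000 × 10% = £7,300
  £63,000 × 19% = £11,970
  £105,100 × 29% = £30,479
  → £49,749
  Less childcare facility credit £34,000 → £15,749

Excess of parallel minimum levy over regular income tax: £53,152 − £15,749 = £37,403.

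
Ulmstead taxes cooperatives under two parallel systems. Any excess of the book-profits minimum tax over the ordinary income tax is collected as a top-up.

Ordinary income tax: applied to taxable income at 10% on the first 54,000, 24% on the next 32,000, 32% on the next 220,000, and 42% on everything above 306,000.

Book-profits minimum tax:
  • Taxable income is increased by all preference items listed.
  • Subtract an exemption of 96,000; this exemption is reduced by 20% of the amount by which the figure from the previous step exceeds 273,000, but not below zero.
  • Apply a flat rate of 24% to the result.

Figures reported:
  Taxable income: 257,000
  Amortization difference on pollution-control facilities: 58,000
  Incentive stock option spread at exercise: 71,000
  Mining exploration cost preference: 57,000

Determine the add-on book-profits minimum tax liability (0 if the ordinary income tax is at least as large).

Ordinary income tax:
  54,000 × 10% = 5,400
  32,000 × 24% = 7,680
  171,000 × 32% = 54,720
  → 67,800

Book-profits minimum tax:
  Adjusted income: 257,000 + 58,000 + 71,000 + 57,000 = 443,000
  Exemption: 96,000 − 20% × (443,000 − 273,000) = 96,000 − 34,000 = 62,000
  Base: 443,000 − 62,000 = 381,000
  381,000 × 24% = 91,440

Excess of book-profits minimum tax over ordinary income tax: 91,440 − 67,800 = 23,640.

23,640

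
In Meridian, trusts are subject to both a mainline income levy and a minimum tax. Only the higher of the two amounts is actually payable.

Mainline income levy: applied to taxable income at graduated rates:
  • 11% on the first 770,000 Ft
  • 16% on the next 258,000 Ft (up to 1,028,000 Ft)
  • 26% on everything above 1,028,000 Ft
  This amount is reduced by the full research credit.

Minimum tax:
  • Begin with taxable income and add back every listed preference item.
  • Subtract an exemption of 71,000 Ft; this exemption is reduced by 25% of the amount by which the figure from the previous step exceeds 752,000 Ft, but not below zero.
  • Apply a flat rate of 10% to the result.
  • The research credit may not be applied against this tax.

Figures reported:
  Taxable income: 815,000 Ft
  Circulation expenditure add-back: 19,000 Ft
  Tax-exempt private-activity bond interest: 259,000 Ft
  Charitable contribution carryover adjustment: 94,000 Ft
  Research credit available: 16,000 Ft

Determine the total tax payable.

118,700 Ft

Mainline income levy:
  770,000 Ft × 11% = 84,700 Ft
  45,000 Ft × 16% = 7,200 Ft
  → 91,900 Ft
  Less research credit 16,000 Ft → 75,900 Ft

Minimum tax:
  Adjusted income: 815,000 Ft + 19,000 Ft + 259,000 Ft + 94,000 Ft = 1,187,000 Ft
  Exemption: 25% × (1,187,000 Ft − 752,000 Ft) = 108,750 Ft ≥ 71,000 Ft, so the exemption is fully phased out
  Base: 1,187,000 Ft − 0 Ft = 1,187,000 Ft
  1,187,000 Ft × 10% = 118,700 Ft

118,700 Ft > 75,900 Ft, so the minimum tax is the binding amount.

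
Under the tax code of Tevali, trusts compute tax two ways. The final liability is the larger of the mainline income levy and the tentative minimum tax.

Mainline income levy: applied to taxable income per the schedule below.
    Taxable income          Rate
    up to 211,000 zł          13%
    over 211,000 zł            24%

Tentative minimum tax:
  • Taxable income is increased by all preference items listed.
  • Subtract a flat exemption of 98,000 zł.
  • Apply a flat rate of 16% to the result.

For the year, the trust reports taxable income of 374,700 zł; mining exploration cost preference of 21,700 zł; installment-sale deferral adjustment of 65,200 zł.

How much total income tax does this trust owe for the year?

66,718 zł

Mainline income levy:
  211,000 zł × 13% = 27,430 zł
  163,700 zł × 24% = 39,288 zł
  → 66,718 zł

Tentative minimum tax:
  Adjusted income: 374,700 zł + 21,700 zł + 65,200 zł = 461,600 zł
  Less exemption 98,000 zł → base 363,600 zł
  363,600 zł × 16% = 58,176 zł

66,718 zł > 58,176 zł, so the mainline income levy governs.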